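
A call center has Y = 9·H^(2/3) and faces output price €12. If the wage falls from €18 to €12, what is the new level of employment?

From P·MP_H = w with MP_H = 6·H^(-1/3), the labor demand is H(w) = (72/w)^(3).
At w = 18: H = 64. At w = 12: H = 216.

H* = 216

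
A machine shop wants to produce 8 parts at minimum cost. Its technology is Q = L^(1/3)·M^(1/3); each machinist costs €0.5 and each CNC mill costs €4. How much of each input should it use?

L* = 64, M* = 8

Cost minimization requires the marginal rate of technical substitution to equal the input-price ratio: MP_L/MP_M = w/r.
Here MP_L/MP_M = (1/3)·(M/L)/(1/3) = (M/L). Setting this equal to 0.5/4 = 0.125 gives M = 0.125L.
Substituting into Q = 8: L^(1/3)·(0.125L)^(1/3) = 8.
Solving, L = 64 and M = 8.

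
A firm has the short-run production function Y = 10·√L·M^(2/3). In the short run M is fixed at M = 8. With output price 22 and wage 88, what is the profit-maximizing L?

With M = 8, MP_L = (1/2)·10·L^(-1/2)·8^(2/3) = 20·L^(-1/2).
Profit maximization for a price taker requires P·MP_L = w: 22·20·L^(-1/2) = 88.
So L^(-1/2) = 0.2, which gives L = 25.

L* = 25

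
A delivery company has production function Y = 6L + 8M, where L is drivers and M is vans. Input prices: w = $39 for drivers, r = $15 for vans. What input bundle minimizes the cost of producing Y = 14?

L* = 0, M* = 1.75

The inputs are perfect substitutes, so the firm uses whichever has the lower cost per unit of output.
Cost per unit of output via L is w/6 = 6.5; via M it is r/8 = 1.875. M is cheaper.
Producing Y = 14 with M alone: L = 0, M = 1.75.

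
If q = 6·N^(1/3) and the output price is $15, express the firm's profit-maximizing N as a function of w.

N(w) = (30/w)^(3/2)

MP_N = (1/3)·6·N^(-2/3) = 2·N^(-2/3).
Setting P·MP_N = w: 30·N^(-2/3) = w.
Solving for N: N^(-2/3) = w/30, so N = (30/w)^(3/2).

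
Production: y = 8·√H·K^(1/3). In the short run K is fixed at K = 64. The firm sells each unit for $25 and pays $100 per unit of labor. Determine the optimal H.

H* = 16

With K = 64, MP_H = (1/2)·8·H^(-1/2)·64^(1/3) = 16·H^(-1/2).
Profit maximization for a price taker requires P·MP_H = w: 25·16·H^(-1/2) = 100.
So H^(-1/2) = 0.25, which gives H = 16.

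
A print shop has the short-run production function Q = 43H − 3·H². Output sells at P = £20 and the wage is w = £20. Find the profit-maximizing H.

H* = 7

The marginal product of H is MP_H = 43 − 6H.
A price-taking firm hires until the value of the marginal product equals the wage: P·MP_H = w, so 20·(43 − 6H) = 20.
Then 43 − 6H = 1, giving H = 7.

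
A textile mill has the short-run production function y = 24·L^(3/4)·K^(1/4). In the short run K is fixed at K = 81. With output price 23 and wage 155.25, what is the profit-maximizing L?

With K = 81, MP_L = (3/4)·24·L^(-1/4)·81^(1/4) = 54·L^(-1/4).
Profit maximization for a price taker requires P·MP_L = w: 23·54·L^(-1/4) = 155.25.
So L^(-1/4) = 0.125, which gives L = 4096.

L* = 4096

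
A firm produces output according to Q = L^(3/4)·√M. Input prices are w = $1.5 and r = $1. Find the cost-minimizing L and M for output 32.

Cost minimization requires the marginal rate of technical substitution to equal the input-price ratio: MP_L/MP_M = w/r.
Here MP_L/MP_M = (3/4)·(M/L)/(1/2) = 1.5·(M/L). Setting this equal to 1.5/1 = 1.5 gives M = L.
Substituting into Q = 32: L^(3/4)·(L)^(1/2) = 32.
Solving, L = 16 and M = 16.

L* = 16, M* = 16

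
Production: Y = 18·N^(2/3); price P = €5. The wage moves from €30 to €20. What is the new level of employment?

N* = 27

From P·MP_N = w with MP_N = 12·N^(-1/3), the labor demand is N(w) = (60/w)^(3).
At w = 30: N = 8. At w = 20: N = 27.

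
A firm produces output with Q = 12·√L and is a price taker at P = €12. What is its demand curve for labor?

MP_L = (1/2)·12·L^(-1/2) = 6·L^(-1/2).
Setting P·MP_L = w: 72·L^(-1/2) = w.
Solving for L: L^(-1/2) = w/72, so L = (72/w)^(2).

L(w) = 5184/w²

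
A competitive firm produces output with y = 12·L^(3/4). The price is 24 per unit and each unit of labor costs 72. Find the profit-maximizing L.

MP_L = (3/4)·12·L^(-1/4) = 9·L^(-1/4).
Profit maximization for a price taker requires P·MP_L = w: 24·9·L^(-1/4) = 72.
So L^(-1/4) = 1/3, which gives L = 81.

L* = 81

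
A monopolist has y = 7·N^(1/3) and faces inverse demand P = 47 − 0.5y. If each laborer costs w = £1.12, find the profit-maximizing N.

N* = 125

Marginal revenue from the inverse demand is MR = 47 − y.
The marginal product is MP_N = (7/3)·N^(-2/3).
A monopolist hires until marginal revenue product equals the wage: MR·MP_N = w.
At N, y = 7·N^(1/3). Substituting and solving: (47 − 7·N^(1/3))·(7/3)·N^(-2/3) = 1.12 gives N = 125.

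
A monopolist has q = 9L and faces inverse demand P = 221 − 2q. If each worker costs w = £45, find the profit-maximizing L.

Marginal revenue from the inverse demand is MR = 221 − 4q.
The marginal product is MP_L = 9.
A monopolist hires until marginal revenue product equals the wage: MR·MP_L = w.
(221 − 36L)·9 = 45, so L = 6.

L* = 6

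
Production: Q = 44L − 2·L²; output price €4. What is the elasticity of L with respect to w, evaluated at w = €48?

ε = -0.375

From P·MP_L = w with MP_L = 44 − 4L, labor demand is L(w) = (44 − w/4)/4.
dL/dw = −1/(16) = -0.0625.
At w = 48, L = 8, so ε = (dL/dw)·(w/L) = (-0.0625)·(48/8) = -0.375.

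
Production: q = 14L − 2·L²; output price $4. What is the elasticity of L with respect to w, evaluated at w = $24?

ε = -0.75

From P·MP_L = w with MP_L = 14 − 4L, labor demand is L(w) = (14 − w/4)/4.
dL/dw = −1/(16) = -0.0625.
At w = 24, L = 2, so ε = (dL/dw)·(w/L) = (-0.0625)·(24/2) = -0.75.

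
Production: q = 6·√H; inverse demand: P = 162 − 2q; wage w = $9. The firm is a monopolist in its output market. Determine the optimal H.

Marginal revenue from the inverse demand is MR = 162 − 4q.
The marginal product is MP_H = 3·H^(-1/2).
A monopolist hires until marginal revenue product equals the wage: MR·MP_H = w.
At H, q = 6·√H. Substituting and solving: (162 − 24·√H)·3·H^(-1/2) = 9 gives H = 36.

H* = 36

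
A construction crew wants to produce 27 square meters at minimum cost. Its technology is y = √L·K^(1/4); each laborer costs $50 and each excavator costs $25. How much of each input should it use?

L* = 81, K* = 81

Cost minimization requires the marginal rate of technical substitution to equal the input-price ratio: MP_L/MP_K = w/r.
Here MP_L/MP_K = (1/2)·(K/L)/(1/4) = 2·(K/L). Setting this equal to 50/25 = 2 gives K = L.
Substituting into y = 27: L^(1/2)·(L)^(1/4) = 27.
Solving, L = 81 and K = 81.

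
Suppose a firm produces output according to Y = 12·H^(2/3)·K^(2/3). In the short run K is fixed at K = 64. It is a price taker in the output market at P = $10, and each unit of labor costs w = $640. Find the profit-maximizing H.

H* = 8

With K = 64, MP_H = (2/3)·12·H^(-1/3)·64^(2/3) = 128·H^(-1/3).
Profit maximization for a price taker requires P·MP_H = w: 10·128·H^(-1/3) = 640.
So H^(-1/3) = 0.5, which gives H = 8.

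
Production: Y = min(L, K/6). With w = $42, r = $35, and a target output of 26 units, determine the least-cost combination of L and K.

L* = 26, K* = 156

With a fixed-proportions technology, the cost-minimizing bundle uses no slack in either input: L = K/6 = Y.
So L = 26 and K = 6·26 = 156.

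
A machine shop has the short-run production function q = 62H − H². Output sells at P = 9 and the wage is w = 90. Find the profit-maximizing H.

The marginal product of H is MP_H = 62 − 2H.
A price-taking firm hires until the value of the marginal product equals the wage: P·MP_H = w, so 9·(62 − 2H) = 90.
Then 62 − 2H = 10, giving H = 26.

H* = 26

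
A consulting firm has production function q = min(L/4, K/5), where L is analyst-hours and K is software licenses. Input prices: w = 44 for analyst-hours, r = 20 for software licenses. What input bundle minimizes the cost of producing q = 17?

L* = 68, K* = 85

With a fixed-proportions technology, the cost-minimizing bundle uses no slack in either input: L/4 = K/5 = q.
So L = 4·17 = 68 and K = 5·17 = 85.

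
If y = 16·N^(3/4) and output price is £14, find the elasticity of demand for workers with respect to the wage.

MP_N = (3/4)·16·N^(-1/4), so P·MP_N = w gives 168·N^(-1/4) = w.
Solving, N(w) = (168/w)^(4). This is a constant-elasticity form: N ∝ w^(−4), so ε = −4.

ε = -4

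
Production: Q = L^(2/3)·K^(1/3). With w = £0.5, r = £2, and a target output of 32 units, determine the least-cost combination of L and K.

Cost minimization requires the marginal rate of technical substitution to equal the input-price ratio: MP_L/MP_K = w/r.
Here MP_L/MP_K = (2/3)·(K/L)/(1/3) = 2·(K/L). Setting this equal to 0.5/2 = 0.25 gives K = 0.125L.
Substituting into Q = 32: L^(2/3)·(0.125L)^(1/3) = 32.
Solving, L = 64 and K = 8.

L* = 64, K* = 8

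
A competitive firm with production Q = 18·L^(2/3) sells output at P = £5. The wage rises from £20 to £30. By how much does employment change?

ΔL = -19

From P·MP_L = w with MP_L = 12·L^(-1/3), the labor demand is L(w) = (60/w)^(3).
At w = 20: L = 27. At w = 30: L = 8.
ΔL = 8 − 27 = -19.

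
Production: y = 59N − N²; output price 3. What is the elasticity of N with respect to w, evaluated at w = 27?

ε = -0.18

From P·MP_N = w with MP_N = 59 − 2N, labor demand is N(w) = (59 − w/3)/2.
dN/dw = −1/(6) = -1/6.
At w = 27, N = 25, so ε = (dN/dw)·(w/N) = (-1/6)·(27/25) = -0.18.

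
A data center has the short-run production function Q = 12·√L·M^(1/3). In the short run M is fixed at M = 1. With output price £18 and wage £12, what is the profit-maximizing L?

With M = 1, MP_L = (1/2)·12·L^(-1/2)·1^(1/3) = 6·L^(-1/2).
Profit maximization for a price taker requires P·MP_L = w: 18·6·L^(-1/2) = 12.
So L^(-1/2) = 1/9, which gives L = 81.

L* = 81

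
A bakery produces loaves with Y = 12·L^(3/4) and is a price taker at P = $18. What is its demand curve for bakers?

MP_L = (3/4)·12·L^(-1/4) = 9·L^(-1/4).
Setting P·MP_L = w: 162·L^(-1/4) = w.
Solving for L: L^(-1/4) = w/162, so L = (162/w)^(4).

L(w) = (162/w)^(4)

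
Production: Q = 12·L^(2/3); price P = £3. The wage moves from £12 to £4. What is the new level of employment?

L* = 216

From P·MP_L = w with MP_L = 8·L^(-1/3), the labor demand is L(w) = (24/w)^(3).
At w = 12: L = 8. At w = 4: L = 216.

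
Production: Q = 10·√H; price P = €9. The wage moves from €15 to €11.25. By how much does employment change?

ΔH = 7

From P·MP_H = w with MP_H = 5·H^(-1/2), the labor demand is H(w) = (45/w)^(2).
At w = 15: H = 9. At w = 11.25: H = 16.
ΔH = 16 − 9 = 7.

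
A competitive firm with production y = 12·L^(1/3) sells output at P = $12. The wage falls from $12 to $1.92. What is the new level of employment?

From P·MP_L = w with MP_L = 4·L^(-2/3), the labor demand is L(w) = (48/w)^(3/2).
At w = 12: L = 8. At w = 1.92: L = 125.

L* = 125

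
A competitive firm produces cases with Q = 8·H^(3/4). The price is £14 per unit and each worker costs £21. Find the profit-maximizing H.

MP_H = (3/4)·8·H^(-1/4) = 6·H^(-1/4).
Profit maximization for a price taker requires P·MP_H = w: 14·6·H^(-1/4) = 21.
So H^(-1/4) = 0.25, which gives H = 256.

H* = 256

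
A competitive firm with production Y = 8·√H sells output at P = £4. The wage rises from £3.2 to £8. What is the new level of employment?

From P·MP_H = w with MP_H = 4·H^(-1/2), the labor demand is H(w) = (16/w)^(2).
At w = 3.2: H = 25. At w = 8: H = 4.

H* = 4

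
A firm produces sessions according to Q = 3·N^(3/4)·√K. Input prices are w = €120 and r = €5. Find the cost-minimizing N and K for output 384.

Cost minimization requires the marginal rate of technical substitution to equal the input-price ratio: MP_N/MP_K = w/r.
Here MP_N/MP_K = (3/4)·(K/N)/(1/2) = 1.5·(K/N). Setting this equal to 120/5 = 24 gives K = 16N.
Substituting into Q = 384: 3·N^(3/4)·(16N)^(1/2) = 384.
Solving, N = 16 and K = 256.

N* = 16, K* = 256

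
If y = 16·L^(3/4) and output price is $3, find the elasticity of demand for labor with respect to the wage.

MP_L = (3/4)·16·L^(-1/4), so P·MP_L = w gives 36·L^(-1/4) = w.
Solving, L(w) = (36/w)^(4). This is a constant-elasticity form: L ∝ w^(−4), so ε = −4.

ε = -4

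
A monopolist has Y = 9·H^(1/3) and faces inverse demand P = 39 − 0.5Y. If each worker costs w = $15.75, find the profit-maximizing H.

H* = 8

Marginal revenue from the inverse demand is MR = 39 − Y.
The marginal product is MP_H = 3·H^(-2/3).
A monopolist hires until marginal revenue product equals the wage: MR·MP_H = w.
At H, Y = 9·H^(1/3). Substituting and solving: (39 − 9·H^(1/3))·3·H^(-2/3) = 15.75 gives H = 8.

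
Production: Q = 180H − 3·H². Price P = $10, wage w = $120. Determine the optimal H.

H* = 28

The marginal product of H is MP_H = 180 − 6H.
A price-taking firm hires until the value of the marginal product equals the wage: P·MP_H = w, so 10·(180 − 6H) = 120.
Then 180 − 6H = 12, giving H = 28.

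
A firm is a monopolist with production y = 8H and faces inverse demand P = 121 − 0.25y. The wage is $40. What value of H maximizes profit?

H* = 29

Marginal revenue from the inverse demand is MR = 121 − 0.5y.
The marginal product is MP_H = 8.
A monopolist hires until marginal revenue product equals the wage: MR·MP_H = w.
(121 − 4H)·8 = 40, so H = 29.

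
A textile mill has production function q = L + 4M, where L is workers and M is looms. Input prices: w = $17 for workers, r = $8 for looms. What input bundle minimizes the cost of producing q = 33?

The inputs are perfect substitutes, so the firm uses whichever has the lower cost per unit of output.
Cost per unit of output via L is 17; via M it is 2. M is cheaper.
Producing q = 33 with M alone: L = 0, M = 8.25.

L* = 0, M* = 8.25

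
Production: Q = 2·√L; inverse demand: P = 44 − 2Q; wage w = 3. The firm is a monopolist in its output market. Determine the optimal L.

L* = 16

Marginal revenue from the inverse demand is MR = 44 − 4Q.
The marginal product is MP_L = L^(-1/2).
A monopolist hires until marginal revenue product equals the wage: MR·MP_L = w.
At L, Q = 2·√L. Substituting and solving: (44 − 8·√L)·L^(-1/2) = 3 gives L = 16.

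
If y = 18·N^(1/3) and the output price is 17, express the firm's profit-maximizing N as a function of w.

N(w) = (102/w)^(3/2)

MP_N = (1/3)·18·N^(-2/3) = 6·N^(-2/3).
Setting P·MP_N = w: 102·N^(-2/3) = w.
Solving for N: N^(-2/3) = w/102, so N = (102/w)^(3/2).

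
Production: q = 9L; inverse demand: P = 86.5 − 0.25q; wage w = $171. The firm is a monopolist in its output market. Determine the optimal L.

L* = 15

Marginal revenue from the inverse demand is MR = 86.5 − 0.5q.
The marginal product is MP_L = 9.
A monopolist hires until marginal revenue product equals the wage: MR·MP_L = w.
(86.5 − 4.5L)·9 = 171, so L = 15.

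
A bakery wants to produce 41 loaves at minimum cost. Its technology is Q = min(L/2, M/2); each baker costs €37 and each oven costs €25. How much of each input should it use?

With a fixed-proportions technology, the cost-minimizing bundle uses no slack in either input: L/2 = M/2 = Q.
So L = 2·41 = 82 and M = 2·41 = 82.

L* = 82, M* = 82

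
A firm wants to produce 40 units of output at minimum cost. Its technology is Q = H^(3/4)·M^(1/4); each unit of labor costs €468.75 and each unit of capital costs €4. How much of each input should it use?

Cost minimization requires the marginal rate of technical substitution to equal the input-price ratio: MP_H/MP_M = w/r.
Here MP_H/MP_M = (3/4)·(M/H)/(1/4) = 3·(M/H). Setting this equal to 468.75/4 = 117.1875 gives M = 39.0625H.
Substituting into Q = 40: H^(3/4)·(39.0625H)^(1/4) = 40.
Solving, H = 16 and M = 625.

H* = 16, M* = 625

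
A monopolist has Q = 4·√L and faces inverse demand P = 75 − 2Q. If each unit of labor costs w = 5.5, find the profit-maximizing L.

L* = 16

Marginal revenue from the inverse demand is MR = 75 − 4Q.
The marginal product is MP_L = 2·L^(-1/2).
A monopolist hires until marginal revenue product equals the wage: MR·MP_L = w.
At L, Q = 4·√L. Substituting and solving: (75 − 16·√L)·2·L^(-1/2) = 5.5 gives L = 16.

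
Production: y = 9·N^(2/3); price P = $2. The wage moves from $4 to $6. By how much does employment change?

From P·MP_N = w with MP_N = 6·N^(-1/3), the labor demand is N(w) = (12/w)^(3).
At w = 4: N = 27. At w = 6: N = 8.
ΔN = 8 − 27 = -19.

ΔN = -19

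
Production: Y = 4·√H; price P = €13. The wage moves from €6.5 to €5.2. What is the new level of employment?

H* = 25

From P·MP_H = w with MP_H = 2·H^(-1/2), the labor demand is H(w) = (26/w)^(2).
At w = 6.5: H = 16. At w = 5.2: H = 25.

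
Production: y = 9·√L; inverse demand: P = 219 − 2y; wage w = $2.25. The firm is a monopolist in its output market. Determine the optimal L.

Marginal revenue from the inverse demand is MR = 219 − 4y.
The marginal product is MP_L = 4.5·L^(-1/2).
A monopolist hires until marginal revenue product equals the wage: MR·MP_L = w.
At L, y = 9·√L. Substituting and solving: (219 − 36·√L)·4.5·L^(-1/2) = 2.25 gives L = 36.

L* = 36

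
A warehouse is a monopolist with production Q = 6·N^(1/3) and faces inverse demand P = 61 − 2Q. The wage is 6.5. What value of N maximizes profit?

N* = 8

Marginal revenue from the inverse demand is MR = 61 − 4Q.
The marginal product is MP_N = 2·N^(-2/3).
A monopolist hires until marginal revenue product equals the wage: MR·MP_N = w.
At N, Q = 6·N^(1/3). Substituting and solving: (61 − 24·N^(1/3))·2·N^(-2/3) = 6.5 gives N = 8.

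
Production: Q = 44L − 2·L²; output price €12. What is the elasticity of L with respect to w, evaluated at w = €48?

ε = -0.1

From P·MP_L = w with MP_L = 44 − 4L, labor demand is L(w) = (44 − w/12)/4.
dL/dw = −1/(48) = -1/48.
At w = 48, L = 10, so ε = (dL/dw)·(w/L) = (-1/48)·(48/10) = -0.1.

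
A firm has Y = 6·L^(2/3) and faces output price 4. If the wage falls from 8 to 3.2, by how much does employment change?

ΔL = 117

From P·MP_L = w with MP_L = 4·L^(-1/3), the labor demand is L(w) = (16/w)^(3).
At w = 8: L = 8. At w = 3.2: L = 125.
ΔL = 125 − 8 = 117.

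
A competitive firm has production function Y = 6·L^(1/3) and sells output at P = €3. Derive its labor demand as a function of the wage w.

MP_L = (1/3)·6·L^(-2/3) = 2·L^(-2/3).
Setting P·MP_L = w: 6·L^(-2/3) = w.
Solving for L: L^(-2/3) = w/6, so L = (6/w)^(3/2).

L(w) = (6/w)^(3/2)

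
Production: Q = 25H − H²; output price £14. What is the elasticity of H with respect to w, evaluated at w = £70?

From P·MP_H = w with MP_H = 25 − 2H, labor demand is H(w) = (25 − w/14)/2.
dH/dw = −1/(28) = -1/28.
At w = 70, H = 10, so ε = (dH/dw)·(w/H) = (-1/28)·(70/10) = -0.25.

ε = -0.25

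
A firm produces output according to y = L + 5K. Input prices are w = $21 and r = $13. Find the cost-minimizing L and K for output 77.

The inputs are perfect substitutes, so the firm uses whichever has the lower cost per unit of output.
Cost per unit of output via L is 21; via K it is 2.6. K is cheaper.
Producing y = 77 with K alone: L = 0, K = 15.4.

L* = 0, K* = 15.4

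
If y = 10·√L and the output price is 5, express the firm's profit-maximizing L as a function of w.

MP_L = (1/2)·10·L^(-1/2) = 5·L^(-1/2).
Setting P·MP_L = w: 25·L^(-1/2) = w.
Solving for L: L^(-1/2) = w/25, so L = (25/w)^(2).

L(w) = 625/w²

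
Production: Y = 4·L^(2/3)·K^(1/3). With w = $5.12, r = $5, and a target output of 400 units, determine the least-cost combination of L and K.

Cost minimization requires the marginal rate of technical substitution to equal the input-price ratio: MP_L/MP_K = w/r.
Here MP_L/MP_K = (2/3)·(K/L)/(1/3) = 2·(K/L). Setting this equal to 5.12/5 = 1.024 gives K = 0.512L.
Substituting into Y = 400: 4·L^(2/3)·(0.512L)^(1/3) = 400.
Solving, L = 125 and K = 64.

L* = 125, K* = 64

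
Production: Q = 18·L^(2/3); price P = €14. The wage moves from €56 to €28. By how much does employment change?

From P·MP_L = w with MP_L = 12·L^(-1/3), the labor demand is L(w) = (168/w)^(3).
At w = 56: L = 27. At w = 28: L = 216.
ΔL = 216 − 27 = 189.

ΔL = 189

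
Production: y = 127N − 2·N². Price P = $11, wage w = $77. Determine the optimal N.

The marginal product of N is MP_N = 127 − 4N.
A price-taking firm hires until the value of the marginal product equals the wage: P·MP_N = w, so 11·(127 − 4N) = 77.
Then 127 − 4N = 7, giving N = 30.

N* = 30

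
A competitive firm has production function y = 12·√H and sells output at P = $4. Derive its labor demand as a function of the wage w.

MP_H = (1/2)·12·H^(-1/2) = 6·H^(-1/2).
Setting P·MP_H = w: 24·H^(-1/2) = w.
Solving for H: H^(-1/2) = w/24, so H = (24/w)^(2).

H(w) = 576/w²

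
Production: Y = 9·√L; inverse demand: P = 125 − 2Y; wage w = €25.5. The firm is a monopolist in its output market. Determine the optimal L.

L* = 9

Marginal revenue from the inverse demand is MR = 125 − 4Y.
The marginal product is MP_L = 4.5·L^(-1/2).
A monopolist hires until marginal revenue product equals the wage: MR·MP_L = w.
At L, Y = 9·√L. Substituting and solving: (125 − 36·√L)·4.5·L^(-1/2) = 25.5 gives L = 9.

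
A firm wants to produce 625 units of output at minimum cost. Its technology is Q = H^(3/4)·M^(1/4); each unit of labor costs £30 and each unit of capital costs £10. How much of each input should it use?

Cost minimization requires the marginal rate of technical substitution to equal the input-price ratio: MP_H/MP_M = w/r.
Here MP_H/MP_M = (3/4)·(M/H)/(1/4) = 3·(M/H). Setting this equal to 30/10 = 3 gives M = H.
Substituting into Q = 625: H^(3/4)·(H)^(1/4) = 625.
Solving, H = 625 and M = 625.

H* = 625, M* = 625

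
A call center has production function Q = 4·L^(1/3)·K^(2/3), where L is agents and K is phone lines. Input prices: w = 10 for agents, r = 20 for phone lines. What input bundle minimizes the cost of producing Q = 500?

L* = 125, K* = 125

Cost minimization requires the marginal rate of technical substitution to equal the input-price ratio: MP_L/MP_K = w/r.
Here MP_L/MP_K = (1/3)·(K/L)/(2/3) = 0.5·(K/L). Setting this equal to 10/20 = 0.5 gives K = L.
Substituting into Q = 500: 4·L^(1/3)·(L)^(2/3) = 500.
Solving, L = 125 and K = 125.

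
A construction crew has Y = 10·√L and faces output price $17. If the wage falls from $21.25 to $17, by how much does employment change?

ΔL = 9

From P·MP_L = w with MP_L = 5·L^(-1/2), the labor demand is L(w) = (85/w)^(2).
At w = 21.25: L = 16. At w = 17: L = 25.
ΔL = 25 − 16 = 9.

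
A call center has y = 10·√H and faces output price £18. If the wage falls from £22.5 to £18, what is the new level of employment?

H* = 25

From P·MP_H = w with MP_H = 5·H^(-1/2), the labor demand is H(w) = (90/w)^(2).
At w = 22.5: H = 16. At w = 18: H = 25.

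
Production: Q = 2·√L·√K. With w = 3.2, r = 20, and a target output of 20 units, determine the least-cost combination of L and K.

Cost minimization requires the marginal rate of technical substitution to equal the input-price ratio: MP_L/MP_K = w/r.
Here MP_L/MP_K = (1/2)·(K/L)/(1/2) = (K/L). Setting this equal to 3.2/20 = 0.16 gives K = 0.16L.
Substituting into Q = 20: 2·L^(1/2)·(0.16L)^(1/2) = 20.
Solving, L = 25 and K = 4.

L* = 25, K* = 4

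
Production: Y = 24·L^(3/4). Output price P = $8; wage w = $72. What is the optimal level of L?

MP_L = (3/4)·24·L^(-1/4) = 18·L^(-1/4).
Profit maximization for a price taker requires P·MP_L = w: 8·18·L^(-1/4) = 72.
So L^(-1/4) = 0.5, which gives L = 16.

L* = 16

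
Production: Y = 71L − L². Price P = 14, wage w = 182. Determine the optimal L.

L* = 29

The marginal product of L is MP_L = 71 − 2L.
A price-taking firm hires until the value of the marginal product equals the wage: P·MP_L = w, so 14·(71 − 2L) = 182.
Then 71 − 2L = 13, giving L = 29.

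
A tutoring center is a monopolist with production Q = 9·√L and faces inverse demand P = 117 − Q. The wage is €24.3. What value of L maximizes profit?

L* = 25

Marginal revenue from the inverse demand is MR = 117 − 2Q.
The marginal product is MP_L = 4.5·L^(-1/2).
A monopolist hires until marginal revenue product equals the wage: MR·MP_L = w.
At L, Q = 9·√L. Substituting and solving: (117 − 18·√L)·4.5·L^(-1/2) = 24.3 gives L = 25.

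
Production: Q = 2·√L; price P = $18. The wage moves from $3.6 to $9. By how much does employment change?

ΔL = -21

From P·MP_L = w with MP_L = L^(-1/2), the labor demand is L(w) = (18/w)^(2).
At w = 3.6: L = 25. At w = 9: L = 4.
ΔL = 4 − 25 = -21.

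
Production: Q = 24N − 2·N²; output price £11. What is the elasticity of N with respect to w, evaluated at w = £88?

From P·MP_N = w with MP_N = 24 − 4N, labor demand is N(w) = (24 − w/11)/4.
dN/dw = −1/(44) = -1/44.
At w = 88, N = 4, so ε = (dN/dw)·(w/N) = (-1/44)·(88/4) = -0.5.

ε = -0.5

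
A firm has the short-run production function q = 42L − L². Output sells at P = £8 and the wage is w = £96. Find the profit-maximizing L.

L* = 15

The marginal product of L is MP_L = 42 − 2L.
A price-taking firm hires until the value of the marginal product equals the wage: P·MP_L = w, so 8·(42 − 2L) = 96.
Then 42 − 2L = 12, giving L = 15.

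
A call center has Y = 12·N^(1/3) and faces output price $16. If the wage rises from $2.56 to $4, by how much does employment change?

ΔN = -61

From P·MP_N = w with MP_N = 4·N^(-2/3), the labor demand is N(w) = (64/w)^(3/2).
At w = 2.56: N = 125. At w = 4: N = 64.
ΔN = 64 − 125 = -61.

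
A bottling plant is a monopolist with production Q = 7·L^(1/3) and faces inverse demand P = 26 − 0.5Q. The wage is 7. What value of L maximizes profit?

Marginal revenue from the inverse demand is MR = 26 − Q.
The marginal product is MP_L = (7/3)·L^(-2/3).
A monopolist hires until marginal revenue product equals the wage: MR·MP_L = w.
At L, Q = 7·L^(1/3). Substituting and solving: (26 − 7·L^(1/3))·(7/3)·L^(-2/3) = 7 gives L = 8.

L* = 8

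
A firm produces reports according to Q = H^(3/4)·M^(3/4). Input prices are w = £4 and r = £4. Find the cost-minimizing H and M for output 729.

H* = 81, M* = 81

Cost minimization requires the marginal rate of technical substitution to equal the input-price ratio: MP_H/MP_M = w/r.
Here MP_H/MP_M = (3/4)·(M/H)/(3/4) = (M/H). Setting this equal to 4/4 = 1 gives M = H.
Substituting into Q = 729: H^(3/4)·(H)^(3/4) = 729.
Solving, H = 81 and M = 81.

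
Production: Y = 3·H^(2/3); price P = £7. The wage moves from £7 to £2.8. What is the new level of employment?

H* = 125

From P·MP_H = w with MP_H = 2·H^(-1/3), the labor demand is H(w) = (14/w)^(3).
At w = 7: H = 8. At w = 2.8: H = 125.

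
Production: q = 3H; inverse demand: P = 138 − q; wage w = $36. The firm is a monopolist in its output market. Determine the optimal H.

H* = 21

Marginal revenue from the inverse demand is MR = 138 − 2q.
The marginal product is MP_H = 3.
A monopolist hires until marginal revenue product equals the wage: MR·MP_H = w.
(138 − 6H)·3 = 36, so H = 21.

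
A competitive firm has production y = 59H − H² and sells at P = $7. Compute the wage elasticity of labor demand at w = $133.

From P·MP_H = w with MP_H = 59 − 2H, labor demand is H(w) = (59 − w/7)/2.
dH/dw = −1/(14) = -1/14.
At w = 133, H = 20, so ε = (dH/dw)·(w/H) = (-1/14)·(133/20) = -0.475.

ε = -0.475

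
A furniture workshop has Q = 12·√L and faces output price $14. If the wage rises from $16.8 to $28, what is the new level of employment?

L* = 9

From P·MP_L = w with MP_L = 6·L^(-1/2), the labor demand is L(w) = (84/w)^(2).
At w = 16.8: L = 25. At w = 28: L = 9.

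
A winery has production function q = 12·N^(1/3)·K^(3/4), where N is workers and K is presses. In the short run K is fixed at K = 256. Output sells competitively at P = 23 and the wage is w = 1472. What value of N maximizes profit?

N* = 8

With K = 256, MP_N = (1/3)·12·N^(-2/3)·256^(3/4) = 256·N^(-2/3).
Profit maximization for a price taker requires P·MP_N = w: 23·256·N^(-2/3) = 1472.
So N^(-2/3) = 0.25, which gives N = 8.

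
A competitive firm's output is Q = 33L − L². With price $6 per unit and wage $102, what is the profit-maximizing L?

The marginal product of L is MP_L = 33 − 2L.
A price-taking firm hires until the value of the marginal product equals the wage: P·MP_L = w, so 6·(33 − 2L) = 102.
Then 33 − 2L = 17, giving L = 8.

L* = 8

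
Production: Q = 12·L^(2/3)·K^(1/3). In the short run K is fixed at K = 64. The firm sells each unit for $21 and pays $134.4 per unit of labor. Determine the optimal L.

L* = 125

With K = 64, MP_L = (2/3)·12·L^(-1/3)·64^(1/3) = 32·L^(-1/3).
Profit maximization for a price taker requires P·MP_L = w: 21·32·L^(-1/3) = 134.4.
So L^(-1/3) = 0.2, which gives L = 125.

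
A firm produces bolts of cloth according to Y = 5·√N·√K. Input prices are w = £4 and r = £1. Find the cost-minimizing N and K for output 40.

Cost minimization requires the marginal rate of technical substitution to equal the input-price ratio: MP_N/MP_K = w/r.
Here MP_N/MP_K = (1/2)·(K/N)/(1/2) = (K/N). Setting this equal to 4/1 = 4 gives K = 4N.
Substituting into Y = 40: 5·N^(1/2)·(4N)^(1/2) = 40.
Solving, N = 4 and K = 16.

N* = 4, K* = 16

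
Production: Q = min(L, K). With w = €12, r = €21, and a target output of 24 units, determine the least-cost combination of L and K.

L* = 24, K* = 24

With a fixed-proportions technology, the cost-minimizing bundle uses no slack in either input: L = K = Q.
So L = 24 and K = 24.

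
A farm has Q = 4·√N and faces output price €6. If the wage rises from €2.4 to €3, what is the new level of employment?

N* = 16

From P·MP_N = w with MP_N = 2·N^(-1/2), the labor demand is N(w) = (12/w)^(2).
At w = 2.4: N = 25. At w = 3: N = 16.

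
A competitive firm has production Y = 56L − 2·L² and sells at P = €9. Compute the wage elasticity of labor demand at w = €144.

From P·MP_L = w with MP_L = 56 − 4L, labor demand is L(w) = (56 − w/9)/4.
dL/dw = −1/(36) = -1/36.
At w = 144, L = 10, so ε = (dL/dw)·(w/L) = (-1/36)·(144/10) = -0.4.

ε = -0.4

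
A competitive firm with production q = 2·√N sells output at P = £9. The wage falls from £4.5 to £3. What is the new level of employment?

From P·MP_N = w with MP_N = N^(-1/2), the labor demand is N(w) = (9/w)^(2).
At w = 4.5: N = 4. At w = 3: N = 9.

N* = 9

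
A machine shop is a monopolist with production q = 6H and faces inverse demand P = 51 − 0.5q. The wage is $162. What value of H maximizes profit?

H* = 4

Marginal revenue from the inverse demand is MR = 51 − q.
The marginal product is MP_H = 6.
A monopolist hires until marginal revenue product equals the wage: MR·MP_H = w.
(51 − 6H)·6 = 162, so H = 4.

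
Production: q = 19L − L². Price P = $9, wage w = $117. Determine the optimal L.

L* = 3

The marginal product of L is MP_L = 19 − 2L.
A price-taking firm hires until the value of the marginal product equals the wage: P·MP_L = w, so 9·(19 − 2L) = 117.
Then 19 − 2L = 13, giving L = 3.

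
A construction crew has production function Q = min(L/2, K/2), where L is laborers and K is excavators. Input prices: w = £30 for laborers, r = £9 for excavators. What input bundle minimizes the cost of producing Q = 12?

With a fixed-proportions technology, the cost-minimizing bundle uses no slack in either input: L/2 = K/2 = Q.
So L = 2·12 = 24 and K = 2·12 = 24.

L* = 24, K* = 24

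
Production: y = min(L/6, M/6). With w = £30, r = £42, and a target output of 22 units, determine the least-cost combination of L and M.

With a fixed-proportions technology, the cost-minimizing bundle uses no slack in either input: L/6 = M/6 = y.
So L = 6·22 = 132 and M = 6·22 = 132.

L* = 132, M* = 132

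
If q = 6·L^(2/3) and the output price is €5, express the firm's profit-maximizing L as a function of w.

L(w) = 8000/w³

MP_L = (2/3)·6·L^(-1/3) = 4·L^(-1/3).
Setting P·MP_L = w: 20·L^(-1/3) = w.
Solving for L: L^(-1/3) = w/20, so L = (20/w)^(3).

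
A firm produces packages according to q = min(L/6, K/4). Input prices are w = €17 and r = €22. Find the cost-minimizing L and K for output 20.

With a fixed-proportions technology, the cost-minimizing bundle uses no slack in either input: L/6 = K/4 = q.
So L = 6·20 = 120 and K = 4·20 = 80.

L* = 120, K* = 80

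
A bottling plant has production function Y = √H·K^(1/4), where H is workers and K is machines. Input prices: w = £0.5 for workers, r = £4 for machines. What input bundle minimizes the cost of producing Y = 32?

Cost minimization requires the marginal rate of technical substitution to equal the input-price ratio: MP_H/MP_K = w/r.
Here MP_H/MP_K = (1/2)·(K/H)/(1/4) = 2·(K/H). Setting this equal to 0.5/4 = 0.125 gives K = 0.0625H.
Substituting into Y = 32: H^(1/2)·(0.0625H)^(1/4) = 32.
Solving, H = 256 and K = 16.

H* = 256, K* = 16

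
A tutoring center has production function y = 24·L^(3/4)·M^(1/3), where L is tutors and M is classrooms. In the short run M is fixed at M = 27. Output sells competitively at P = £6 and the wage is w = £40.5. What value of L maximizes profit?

L* = 4096

With M = 27, MP_L = (3/4)·24·L^(-1/4)·27^(1/3) = 54·L^(-1/4).
Profit maximization for a price taker requires P·MP_L = w: 6·54·L^(-1/4) = 40.5.
So L^(-1/4) = 0.125, which gives L = 4096.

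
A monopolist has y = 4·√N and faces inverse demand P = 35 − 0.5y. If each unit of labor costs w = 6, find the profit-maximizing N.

N* = 25

Marginal revenue from the inverse demand is MR = 35 − y.
The marginal product is MP_N = 2·N^(-1/2).
A monopolist hires until marginal revenue product equals the wage: MR·MP_N = w.
At N, y = 4·√N. Substituting and solving: (35 − 4·√N)·2·N^(-1/2) = 6 gives N = 25.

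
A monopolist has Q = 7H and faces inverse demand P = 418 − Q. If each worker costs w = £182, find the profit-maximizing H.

H* = 28

Marginal revenue from the inverse demand is MR = 418 − 2Q.
The marginal product is MP_H = 7.
A monopolist hires until marginal revenue product equals the wage: MR·MP_H = w.
(418 − 14H)·7 = 182, so H = 28.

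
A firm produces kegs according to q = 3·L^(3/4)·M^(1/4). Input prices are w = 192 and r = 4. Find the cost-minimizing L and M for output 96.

L* = 16, M* = 256

Cost minimization requires the marginal rate of technical substitution to equal the input-price ratio: MP_L/MP_M = w/r.
Here MP_L/MP_M = (3/4)·(M/L)/(1/4) = 3·(M/L). Setting this equal to 192/4 = 48 gives M = 16L.
Substituting into q = 96: 3·L^(3/4)·(16L)^(1/4) = 96.
Solving, L = 16 and M = 256.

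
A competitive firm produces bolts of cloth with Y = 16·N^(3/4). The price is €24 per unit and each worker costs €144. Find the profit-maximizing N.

MP_N = (3/4)·16·N^(-1/4) = 12·N^(-1/4).
Profit maximization for a price taker requires P·MP_N = w: 24·12·N^(-1/4) = 144.
So N^(-1/4) = 0.5, which gives N = 16.

N* = 16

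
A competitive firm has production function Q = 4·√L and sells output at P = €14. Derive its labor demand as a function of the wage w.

L(w) = 784/w²

MP_L = (1/2)·4·L^(-1/2) = 2·L^(-1/2).
Setting P·MP_L = w: 28·L^(-1/2) = w.
Solving for L: L^(-1/2) = w/28, so L = (28/w)^(2).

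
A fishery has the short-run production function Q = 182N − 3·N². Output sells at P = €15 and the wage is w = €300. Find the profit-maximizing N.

The marginal product of N is MP_N = 182 − 6N.
A price-taking firm hires until the value of the marginal product equals the wage: P·MP_N = w, so 15·(182 − 6N) = 300.
Then 182 − 6N = 20, giving N = 27.

N* = 27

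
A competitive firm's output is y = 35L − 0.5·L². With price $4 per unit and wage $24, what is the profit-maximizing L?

L* = 29

The marginal product of L is MP_L = 35 − L.
A price-taking firm hires until the value of the marginal product equals the wage: P·MP_L = w, so 4·(35 − L) = 24.
Then 35 − L = 6, giving L = 29.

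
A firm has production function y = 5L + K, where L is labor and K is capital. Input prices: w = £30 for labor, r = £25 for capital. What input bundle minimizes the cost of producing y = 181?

L* = 36.2, K* = 0

The inputs are perfect substitutes, so the firm uses whichever has the lower cost per unit of output.
Cost per unit of output via L is 6; via K it is 25. L is cheaper.
Producing y = 181 with L alone: L = 36.2, K = 0.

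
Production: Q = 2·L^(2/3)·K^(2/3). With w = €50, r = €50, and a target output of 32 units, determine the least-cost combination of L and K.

L* = 8, K* = 8

Cost minimization requires the marginal rate of technical substitution to equal the input-price ratio: MP_L/MP_K = w/r.
Here MP_L/MP_K = (2/3)·(K/L)/(2/3) = (K/L). Setting this equal to 50/50 = 1 gives K = L.
Substituting into Q = 32: 2·L^(2/3)·(L)^(2/3) = 32.
Solving, L = 8 and K = 8.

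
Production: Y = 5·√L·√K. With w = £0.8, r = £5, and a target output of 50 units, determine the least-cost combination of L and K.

L* = 25, K* = 4

Cost minimization requires the marginal rate of technical substitution to equal the input-price ratio: MP_L/MP_K = w/r.
Here MP_L/MP_K = (1/2)·(K/L)/(1/2) = (K/L). Setting this equal to 0.8/5 = 0.16 gives K = 0.16L.
Substituting into Y = 50: 5·L^(1/2)·(0.16L)^(1/2) = 50.
Solving, L = 25 and K = 4.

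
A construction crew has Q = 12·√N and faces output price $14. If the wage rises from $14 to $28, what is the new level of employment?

N* = 9

From P·MP_N = w with MP_N = 6·N^(-1/2), the labor demand is N(w) = (84/w)^(2).
At w = 14: N = 36. At w = 28: N = 9.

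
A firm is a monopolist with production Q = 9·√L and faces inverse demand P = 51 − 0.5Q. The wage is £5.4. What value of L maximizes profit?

Marginal revenue from the inverse demand is MR = 51 − Q.
The marginal product is MP_L = 4.5·L^(-1/2).
A monopolist hires until marginal revenue product equals the wage: MR·MP_L = w.
At L, Q = 9·√L. Substituting and solving: (51 − 9·√L)·4.5·L^(-1/2) = 5.4 gives L = 25.

L* = 25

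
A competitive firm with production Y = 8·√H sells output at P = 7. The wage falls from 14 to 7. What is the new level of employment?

H* = 16

From P·MP_H = w with MP_H = 4·H^(-1/2), the labor demand is H(w) = (28/w)^(2).
At w = 14: H = 4. At w = 7: H = 16.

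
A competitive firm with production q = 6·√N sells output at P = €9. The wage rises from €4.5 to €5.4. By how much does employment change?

From P·MP_N = w with MP_N = 3·N^(-1/2), the labor demand is N(w) = (27/w)^(2).
At w = 4.5: N = 36. At w = 5.4: N = 25.
ΔN = 25 − 36 = -11.

ΔN = -11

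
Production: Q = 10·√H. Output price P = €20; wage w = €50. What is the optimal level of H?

H* = 4

MP_H = (1/2)·10·H^(-1/2) = 5·H^(-1/2).
Profit maximization for a price taker requires P·MP_H = w: 20·5·H^(-1/2) = 50.
So H^(-1/2) = 0.5, which gives H = 4.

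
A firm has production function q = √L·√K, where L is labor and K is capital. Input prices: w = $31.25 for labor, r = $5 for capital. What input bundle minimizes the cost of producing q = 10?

Cost minimization requires the marginal rate of technical substitution to equal the input-price ratio: MP_L/MP_K = w/r.
Here MP_L/MP_K = (1/2)·(K/L)/(1/2) = (K/L). Setting this equal to 31.25/5 = 6.25 gives K = 6.25L.
Substituting into q = 10: L^(1/2)·(6.25L)^(1/2) = 10.
Solving, L = 4 and K = 25.

L* = 4, K* = 25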